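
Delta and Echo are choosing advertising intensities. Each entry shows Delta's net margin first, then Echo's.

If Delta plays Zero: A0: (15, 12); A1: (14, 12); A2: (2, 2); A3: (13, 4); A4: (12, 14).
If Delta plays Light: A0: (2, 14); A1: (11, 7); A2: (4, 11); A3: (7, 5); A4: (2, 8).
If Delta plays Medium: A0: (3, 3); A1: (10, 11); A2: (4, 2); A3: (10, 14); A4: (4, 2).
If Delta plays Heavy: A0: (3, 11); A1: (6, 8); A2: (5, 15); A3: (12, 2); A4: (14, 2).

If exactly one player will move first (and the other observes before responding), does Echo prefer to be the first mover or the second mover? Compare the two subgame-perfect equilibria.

first

If Delta leads: Echo's best replies are Zero→A4, Light→A0, Medium→A3, Heavy→A2; Delta's induced payoffs 12, 2, 10, 5; outcome (Zero, A4), payoffs (12, 14).
If Echo leads: Delta's best replies are A0→Zero, A1→Zero, A2→Heavy, A3→Zero, A4→Heavy; Echo's induced payoffs 12, 12, 15, 4, 2; outcome (Heavy, A2), payoffs (5, 15).
Echo gets 15 moving first and 14 moving second, so Echo prefers to move first.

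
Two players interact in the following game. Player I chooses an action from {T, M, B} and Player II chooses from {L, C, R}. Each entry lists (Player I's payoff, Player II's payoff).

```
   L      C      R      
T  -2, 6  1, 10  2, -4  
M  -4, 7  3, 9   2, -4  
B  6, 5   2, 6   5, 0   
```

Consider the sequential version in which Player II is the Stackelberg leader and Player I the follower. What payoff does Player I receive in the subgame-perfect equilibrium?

Solve by backward induction (Player II leads).
- L: BR = B, leader payoff 5.
- C: BR = M, leader payoff 9.
- R: BR = B, leader payoff 0.
Maximizing over 5, 9, 0, Player II chooses C. Subgame-perfect outcome: (M, C) with payoffs (3, 9).

3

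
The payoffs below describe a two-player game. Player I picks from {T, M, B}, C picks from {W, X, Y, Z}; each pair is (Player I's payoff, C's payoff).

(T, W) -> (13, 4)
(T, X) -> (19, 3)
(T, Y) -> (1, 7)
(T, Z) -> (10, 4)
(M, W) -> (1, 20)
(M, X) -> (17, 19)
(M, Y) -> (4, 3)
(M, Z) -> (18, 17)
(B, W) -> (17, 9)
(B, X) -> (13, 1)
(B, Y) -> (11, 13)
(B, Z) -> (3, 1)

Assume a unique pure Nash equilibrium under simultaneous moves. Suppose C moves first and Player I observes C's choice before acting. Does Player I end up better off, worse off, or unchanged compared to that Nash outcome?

better off

Player I best-responds to each possible C move:
- W → Player I plays B (best of 13, 1, 17); C gets 9.
- X → Player I plays T (best of 19, 17, 13); C gets 3.
- Y → Player I plays B (best of 1, 4, 11); C gets 13.
- Z → Player I plays M (best of 10, 18, 3); C gets 17.
Maximizing over 9, 3, 13, 17, C chooses Z. Subgame-perfect outcome: (M, Z) with payoffs (18, 17).
Now find the simultaneous Nash equilibrium.
Player I's best replies: W→B; X→T; Y→B; Z→M.
C's best replies: T→Y; M→W; B→Y.
Only (B, Y) has each player best-responding; Nash payoffs (11, 13).
Player I earns 18 sequentially versus 11 at the Nash outcome: better off.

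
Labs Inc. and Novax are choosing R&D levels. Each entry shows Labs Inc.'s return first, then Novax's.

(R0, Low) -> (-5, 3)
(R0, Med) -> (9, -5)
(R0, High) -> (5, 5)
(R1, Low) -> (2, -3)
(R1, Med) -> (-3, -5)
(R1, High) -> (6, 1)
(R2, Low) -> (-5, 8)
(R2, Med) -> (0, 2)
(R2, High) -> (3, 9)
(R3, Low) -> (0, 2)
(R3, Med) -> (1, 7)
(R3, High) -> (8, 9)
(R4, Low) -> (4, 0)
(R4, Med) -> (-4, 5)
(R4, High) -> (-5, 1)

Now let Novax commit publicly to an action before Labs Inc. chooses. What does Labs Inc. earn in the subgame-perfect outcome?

8

Work backward from Labs Inc.'s decision.
- Low: Labs Inc. compares -5, 2, -5, 0, 4 and picks R4; Novax would get 0.
- Med: Labs Inc. compares 9, -3, 0, 1, -4 and picks R0; Novax would get -5.
- High: Labs Inc. compares 5, 6, 3, 8, -5 and picks R3; Novax would get 9.
Maximizing over 0, -5, 9, Novax chooses High. Subgame-perfect outcome: (R3, High) with payoffs (8, 9).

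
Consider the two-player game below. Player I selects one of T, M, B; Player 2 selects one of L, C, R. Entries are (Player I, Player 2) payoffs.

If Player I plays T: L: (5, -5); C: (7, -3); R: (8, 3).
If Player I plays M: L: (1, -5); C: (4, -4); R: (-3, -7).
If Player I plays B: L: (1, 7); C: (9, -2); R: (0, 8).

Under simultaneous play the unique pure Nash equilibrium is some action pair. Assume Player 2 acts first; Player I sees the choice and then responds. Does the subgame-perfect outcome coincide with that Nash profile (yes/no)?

Backward induction with Player 2 moving first.
- L → Player I plays T (best of 5, 1, 1); Player 2 gets -5.
- C → Player I plays B (best of 7, 4, 9); Player 2 gets -2.
- R → Player I plays T (best of 8, -3, 0); Player 2 gets 3.
Among -5, -2, 3, the best is 3 at R. Subgame-perfect outcome: (T, R) with payoffs (8, 3).
Now find the simultaneous Nash equilibrium.
Player I's best replies: L→T; C→B; R→T.
Player 2's best replies: T→R; M→C; B→R.
Only (T, R) has each player best-responding; Nash payoffs (8, 3).
Sequential outcome (T, R) coincides with the Nash profile (T, R).

yes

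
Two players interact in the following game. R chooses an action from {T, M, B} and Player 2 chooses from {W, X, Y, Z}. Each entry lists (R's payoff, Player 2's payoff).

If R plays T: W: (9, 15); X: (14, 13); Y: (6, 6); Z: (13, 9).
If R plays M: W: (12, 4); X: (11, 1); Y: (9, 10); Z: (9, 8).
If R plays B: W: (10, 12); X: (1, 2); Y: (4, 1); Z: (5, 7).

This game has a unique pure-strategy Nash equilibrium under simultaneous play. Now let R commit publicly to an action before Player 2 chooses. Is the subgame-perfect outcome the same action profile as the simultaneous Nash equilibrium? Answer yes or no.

no

Player 2 best-responds to each possible R move:
- T: BR = W, leader payoff 9.
- M: BR = Y, leader payoff 9.
- B: BR = W, leader payoff 10.
Maximizing over 9, 9, 10, R chooses B. Subgame-perfect outcome: (B, W) with payoffs (10, 12).
Now find the simultaneous Nash equilibrium.
R's best replies: W→M; X→T; Y→M; Z→T.
Player 2's best replies: T→W; M→Y; B→W.
Only (M, Y) has each player best-responding; Nash payoffs (9, 10).
Sequential outcome (B, W) differs from the Nash profile (M, Y).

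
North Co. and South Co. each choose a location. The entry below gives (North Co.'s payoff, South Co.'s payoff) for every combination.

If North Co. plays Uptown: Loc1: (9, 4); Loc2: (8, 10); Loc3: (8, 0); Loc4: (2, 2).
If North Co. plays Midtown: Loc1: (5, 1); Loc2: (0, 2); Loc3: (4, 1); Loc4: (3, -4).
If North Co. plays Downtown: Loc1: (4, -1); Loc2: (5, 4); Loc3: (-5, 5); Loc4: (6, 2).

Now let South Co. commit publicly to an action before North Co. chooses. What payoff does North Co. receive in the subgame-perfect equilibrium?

Work backward from North Co.'s decision.
- Loc1: North Co. compares 9, 5, 4 and picks Uptown; South Co. would get 4.
- Loc2: North Co. compares 8, 0, 5 and picks Uptown; South Co. would get 10.
- Loc3: North Co. compares 8, 4, -5 and picks Uptown; South Co. would get 0.
- Loc4: North Co. compares 2, 3, 6 and picks Downtown; South Co. would get 2.
South Co.'s induced payoffs are 4, 10, 0, 2, so South Co. commits to Loc2. Subgame-perfect outcome: (Uptown, Loc2) with payoffs (8, 10).

8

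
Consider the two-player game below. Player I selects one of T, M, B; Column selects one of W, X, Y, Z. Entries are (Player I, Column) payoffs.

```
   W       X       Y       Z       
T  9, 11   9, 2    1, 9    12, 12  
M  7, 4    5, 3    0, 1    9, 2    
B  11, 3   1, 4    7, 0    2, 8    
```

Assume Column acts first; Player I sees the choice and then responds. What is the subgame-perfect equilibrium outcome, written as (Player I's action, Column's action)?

Work backward from Player I's decision.
- W → Player I plays B (best of 9, 7, 11); Column gets 3.
- X → Player I plays T (best of 9, 5, 1); Column gets 2.
- Y → Player I plays B (best of 1, 0, 7); Column gets 0.
- Z → Player I plays T (best of 12, 9, 2); Column gets 12.
Column's induced payoffs are 3, 2, 0, 12, so Column commits to Z. Subgame-perfect outcome: (T, Z) with payoffs (12, 12).

(T, Z)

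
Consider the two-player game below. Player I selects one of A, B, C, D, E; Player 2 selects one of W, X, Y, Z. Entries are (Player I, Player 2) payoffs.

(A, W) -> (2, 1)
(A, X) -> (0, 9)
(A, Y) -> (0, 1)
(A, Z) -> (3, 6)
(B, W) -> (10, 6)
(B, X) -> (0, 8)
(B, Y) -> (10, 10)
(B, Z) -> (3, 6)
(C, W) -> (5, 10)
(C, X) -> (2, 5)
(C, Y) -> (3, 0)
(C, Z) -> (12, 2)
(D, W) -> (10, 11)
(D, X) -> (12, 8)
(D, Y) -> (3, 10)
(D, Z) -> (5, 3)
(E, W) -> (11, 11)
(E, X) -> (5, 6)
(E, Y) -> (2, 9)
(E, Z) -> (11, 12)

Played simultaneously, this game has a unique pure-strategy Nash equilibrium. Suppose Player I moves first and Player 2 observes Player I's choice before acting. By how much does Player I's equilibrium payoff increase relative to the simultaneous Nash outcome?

1

Work backward from Player 2's decision.
- A: Player 2 compares 1, 9, 1, 6 and picks X; Player I would get 0.
- B: Player 2 compares 6, 8, 10, 6 and picks Y; Player I would get 10.
- C: Player 2 compares 10, 5, 0, 2 and picks W; Player I would get 5.
- D: Player 2 compares 11, 8, 10, 3 and picks W; Player I would get 10.
- E: Player 2 compares 11, 6, 9, 12 and picks Z; Player I would get 11.
Maximizing over 0, 10, 5, 10, 11, Player I chooses E. Subgame-perfect outcome: (E, Z) with payoffs (11, 12).
Under simultaneous play:
Player I's best replies: W→E; X→D; Y→B; Z→C.
Player 2's best replies: A→X; B→Y; C→W; D→W; E→Z.
The unique mutual best reply is (B, Y), giving (10, 10).
Player I's commitment gain: 11 − 10 = 1.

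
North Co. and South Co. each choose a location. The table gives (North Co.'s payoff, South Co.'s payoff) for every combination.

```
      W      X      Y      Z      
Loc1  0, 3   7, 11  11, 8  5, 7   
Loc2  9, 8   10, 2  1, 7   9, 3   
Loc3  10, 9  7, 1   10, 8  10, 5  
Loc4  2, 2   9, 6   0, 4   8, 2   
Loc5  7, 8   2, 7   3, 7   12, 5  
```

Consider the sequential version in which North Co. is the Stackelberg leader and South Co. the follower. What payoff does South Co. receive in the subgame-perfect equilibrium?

9

Backward induction with North Co. moving first.
- Loc1 → South Co. plays X (best of 3, 11, 8, 7); North Co. gets 7.
- Loc2 → South Co. plays W (best of 8, 2, 7, 3); North Co. gets 9.
- Loc3 → South Co. plays W (best of 9, 1, 8, 5); North Co. gets 10.
- Loc4 → South Co. plays X (best of 2, 6, 4, 2); North Co. gets 9.
- Loc5 → South Co. plays W (best of 8, 7, 7, 5); North Co. gets 7.
Among 7, 9, 10, 9, 7, the best is 10 at Loc3. Subgame-perfect outcome: (Loc3, W) with payoffs (10, 9).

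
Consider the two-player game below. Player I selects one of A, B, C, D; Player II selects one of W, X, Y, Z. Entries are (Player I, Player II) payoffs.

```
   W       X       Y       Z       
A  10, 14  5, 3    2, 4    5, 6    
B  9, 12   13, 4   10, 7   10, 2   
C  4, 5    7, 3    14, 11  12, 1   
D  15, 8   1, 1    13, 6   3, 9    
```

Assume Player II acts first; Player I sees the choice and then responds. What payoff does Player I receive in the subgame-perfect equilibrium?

Player I best-responds to each possible Player II move:
- W → Player I plays D (best of 10, 9, 4, 15); Player II gets 8.
- X → Player I plays B (best of 5, 13, 7, 1); Player II gets 4.
- Y → Player I plays C (best of 2, 10, 14, 13); Player II gets 11.
- Z → Player I plays C (best of 5, 10, 12, 3); Player II gets 1.
Maximizing over 8, 4, 11, 1, Player II chooses Y. Subgame-perfect outcome: (C, Y) with payoffs (14, 11).

14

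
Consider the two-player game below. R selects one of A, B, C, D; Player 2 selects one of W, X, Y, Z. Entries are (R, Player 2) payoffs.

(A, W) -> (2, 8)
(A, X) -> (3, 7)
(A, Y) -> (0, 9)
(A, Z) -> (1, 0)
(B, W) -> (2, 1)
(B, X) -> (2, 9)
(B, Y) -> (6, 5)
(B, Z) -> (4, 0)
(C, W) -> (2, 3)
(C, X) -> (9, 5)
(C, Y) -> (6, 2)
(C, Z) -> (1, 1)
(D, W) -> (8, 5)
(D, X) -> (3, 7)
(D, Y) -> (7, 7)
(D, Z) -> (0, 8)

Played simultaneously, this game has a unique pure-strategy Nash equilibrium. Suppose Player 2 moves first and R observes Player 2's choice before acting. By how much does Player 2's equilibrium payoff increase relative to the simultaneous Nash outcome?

Solve by backward induction (Player 2 leads).
- W: R compares 2, 2, 2, 8 and picks D; Player 2 would get 5.
- X: R compares 3, 2, 9, 3 and picks C; Player 2 would get 5.
- Y: R compares 0, 6, 6, 7 and picks D; Player 2 would get 7.
- Z: R compares 1, 4, 1, 0 and picks B; Player 2 would get 0.
Among 5, 5, 7, 0, the best is 7 at Y. Subgame-perfect outcome: (D, Y) with payoffs (7, 7).
Now find the simultaneous Nash equilibrium.
R's best replies: W→D; X→C; Y→D; Z→B.
Player 2's best replies: A→Y; B→X; C→X; D→Z.
The unique mutual best reply is (C, X), giving (9, 5).
Player 2's commitment gain: 7 − 5 = 2.

2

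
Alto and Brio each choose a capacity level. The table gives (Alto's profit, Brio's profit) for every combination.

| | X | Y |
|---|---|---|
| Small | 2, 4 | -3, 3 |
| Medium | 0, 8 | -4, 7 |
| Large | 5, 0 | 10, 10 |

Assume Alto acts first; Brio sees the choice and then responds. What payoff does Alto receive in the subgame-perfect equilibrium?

Backward induction with Alto moving first.
- Small → Brio plays X (best of 4, 3); Alto gets 2.
- Medium → Brio plays X (best of 8, 7); Alto gets 0.
- Large → Brio plays Y (best of 0, 10); Alto gets 10.
Maximizing over 2, 0, 10, Alto chooses Large. Subgame-perfect outcome: (Large, Y) with payoffs (10, 10).

10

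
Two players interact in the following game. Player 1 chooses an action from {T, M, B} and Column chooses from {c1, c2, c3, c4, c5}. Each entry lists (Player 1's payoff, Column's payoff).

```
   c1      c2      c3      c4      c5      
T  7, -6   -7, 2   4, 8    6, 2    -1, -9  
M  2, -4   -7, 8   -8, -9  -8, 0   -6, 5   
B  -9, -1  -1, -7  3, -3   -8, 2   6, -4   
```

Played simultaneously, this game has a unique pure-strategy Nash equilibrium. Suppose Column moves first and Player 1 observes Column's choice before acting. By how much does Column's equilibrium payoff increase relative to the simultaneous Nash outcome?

Player 1 best-responds to each possible Column move:
- c1: BR = T, leader payoff -6.
- c2: BR = B, leader payoff -7.
- c3: BR = T, leader payoff 8.
- c4: BR = T, leader payoff 2.
- c5: BR = B, leader payoff -4.
Maximizing over -6, -7, 8, 2, -4, Column chooses c3. Subgame-perfect outcome: (T, c3) with payoffs (4, 8).
Under simultaneous play:
Player 1's best replies: c1→T; c2→B; c3→T; c4→T; c5→B.
Column's best replies: T→c3; M→c2; B→c4.
The unique mutual best reply is (T, c3), giving (4, 8).
Column's commitment gain: 8 − 8 = 0.

0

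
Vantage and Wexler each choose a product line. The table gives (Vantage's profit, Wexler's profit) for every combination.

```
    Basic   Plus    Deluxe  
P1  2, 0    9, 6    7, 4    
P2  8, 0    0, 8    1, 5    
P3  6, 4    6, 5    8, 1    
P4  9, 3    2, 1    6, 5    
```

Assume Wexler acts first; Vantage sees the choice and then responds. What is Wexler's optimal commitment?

Plus

Work backward from Vantage's decision.
- Basic → Vantage plays P4 (best of 2, 8, 6, 9); Wexler gets 3.
- Plus → Vantage plays P1 (best of 9, 0, 6, 2); Wexler gets 6.
- Deluxe → Vantage plays P3 (best of 7, 1, 8, 6); Wexler gets 1.
Wexler's induced payoffs are 3, 6, 1, so Wexler commits to Plus. Subgame-perfect outcome: (P1, Plus) with payoffs (9, 6).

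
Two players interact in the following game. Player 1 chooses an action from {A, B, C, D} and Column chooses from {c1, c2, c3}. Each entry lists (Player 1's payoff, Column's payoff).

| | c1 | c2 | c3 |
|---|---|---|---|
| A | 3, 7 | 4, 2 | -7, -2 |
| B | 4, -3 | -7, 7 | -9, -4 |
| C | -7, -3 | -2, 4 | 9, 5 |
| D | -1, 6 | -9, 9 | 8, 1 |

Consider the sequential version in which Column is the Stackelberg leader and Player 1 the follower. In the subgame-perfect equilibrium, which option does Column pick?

c3

Work backward from Player 1's decision.
- c1: BR = B, leader payoff -3.
- c2: BR = A, leader payoff 2.
- c3: BR = C, leader payoff 5.
Maximizing over -3, 2, 5, Column chooses c3. Subgame-perfect outcome: (C, c3) with payoffs (9, 5).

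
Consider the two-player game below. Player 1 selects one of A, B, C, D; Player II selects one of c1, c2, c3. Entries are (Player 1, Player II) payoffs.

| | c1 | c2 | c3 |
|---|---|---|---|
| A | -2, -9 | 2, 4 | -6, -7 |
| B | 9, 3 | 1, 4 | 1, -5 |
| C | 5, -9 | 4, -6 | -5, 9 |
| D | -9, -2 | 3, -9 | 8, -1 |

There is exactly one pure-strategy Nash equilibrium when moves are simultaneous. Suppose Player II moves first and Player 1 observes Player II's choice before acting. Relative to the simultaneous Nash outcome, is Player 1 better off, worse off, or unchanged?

Work backward from Player 1's decision.
- c1: BR = B, leader payoff 3.
- c2: BR = C, leader payoff -6.
- c3: BR = D, leader payoff -1.
Among 3, -6, -1, the best is 3 at c1. Subgame-perfect outcome: (B, c1) with payoffs (9, 3).
Under simultaneous play:
Player 1's best replies: c1→B; c2→C; c3→D.
Player II's best replies: A→c2; B→c2; C→c3; D→c3.
The unique mutual best reply is (D, c3), giving (8, -1).
Player 1 earns 9 sequentially versus 8 at the Nash outcome: better off.

better off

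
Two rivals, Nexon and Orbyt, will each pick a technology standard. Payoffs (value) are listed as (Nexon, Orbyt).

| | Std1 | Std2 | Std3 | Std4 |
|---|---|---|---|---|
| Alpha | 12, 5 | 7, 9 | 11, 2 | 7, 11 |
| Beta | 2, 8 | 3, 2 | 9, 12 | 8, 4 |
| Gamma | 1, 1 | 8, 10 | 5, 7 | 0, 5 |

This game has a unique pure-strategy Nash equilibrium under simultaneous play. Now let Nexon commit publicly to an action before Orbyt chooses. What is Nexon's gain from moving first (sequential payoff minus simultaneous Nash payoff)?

1

Backward induction with Nexon moving first.
- Alpha: BR = Std4, leader payoff 7.
- Beta: BR = Std3, leader payoff 9.
- Gamma: BR = Std2, leader payoff 8.
Nexon's induced payoffs are 7, 9, 8, so Nexon commits to Beta. Subgame-perfect outcome: (Beta, Std3) with payoffs (9, 12).
Under simultaneous play:
Nexon's best replies: Std1→Alpha; Std2→Gamma; Std3→Alpha; Std4→Beta.
Orbyt's best replies: Alpha→Std4; Beta→Std3; Gamma→Std2.
Only (Gamma, Std2) has each player best-responding; Nash payoffs (8, 10).
Nexon's commitment gain: 9 − 8 = 1.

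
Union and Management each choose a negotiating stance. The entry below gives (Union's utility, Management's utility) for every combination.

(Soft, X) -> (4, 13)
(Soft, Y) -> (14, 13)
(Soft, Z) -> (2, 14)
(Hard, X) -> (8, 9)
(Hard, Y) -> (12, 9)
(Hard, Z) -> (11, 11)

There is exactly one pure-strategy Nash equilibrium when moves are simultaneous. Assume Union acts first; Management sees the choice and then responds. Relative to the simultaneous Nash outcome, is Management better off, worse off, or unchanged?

Backward induction with Union moving first.
- Soft: BR = Z, leader payoff 2.
- Hard: BR = Z, leader payoff 11.
Among 2, 11, the best is 11 at Hard. Subgame-perfect outcome: (Hard, Z) with payoffs (11, 11).
For the simultaneous game, intersect best replies.
Union's best replies: X→Hard; Y→Soft; Z→Hard.
Management's best replies: Soft→Z; Hard→Z.
The unique mutual best reply is (Hard, Z), giving (11, 11).
Management earns 11 sequentially versus 11 at the Nash outcome: unchanged.

unchanged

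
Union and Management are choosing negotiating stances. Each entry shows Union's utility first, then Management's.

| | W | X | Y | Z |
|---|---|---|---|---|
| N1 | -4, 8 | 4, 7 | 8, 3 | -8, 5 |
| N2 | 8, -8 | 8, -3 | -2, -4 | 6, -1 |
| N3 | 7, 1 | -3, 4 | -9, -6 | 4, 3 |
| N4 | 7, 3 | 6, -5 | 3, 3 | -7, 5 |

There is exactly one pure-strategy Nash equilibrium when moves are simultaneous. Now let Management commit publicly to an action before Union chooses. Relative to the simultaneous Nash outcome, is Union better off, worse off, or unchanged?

Work backward from Union's decision.
- W: Union compares -4, 8, 7, 7 and picks N2; Management would get -8.
- X: Union compares 4, 8, -3, 6 and picks N2; Management would get -3.
- Y: Union compares 8, -2, -9, 3 and picks N1; Management would get 3.
- Z: Union compares -8, 6, 4, -7 and picks N2; Management would get -1.
Management's induced payoffs are -8, -3, 3, -1, so Management commits to Y. Subgame-perfect outcome: (N1, Y) with payoffs (8, 3).
Under simultaneous play:
Union's best replies: W→N2; X→N2; Y→N1; Z→N2.
Management's best replies: N1→W; N2→Z; N3→X; N4→Z.
Only (N2, Z) has each player best-responding; Nash payoffs (6, -1).
Union earns 8 sequentially versus 6 at the Nash outcome: better off.

better off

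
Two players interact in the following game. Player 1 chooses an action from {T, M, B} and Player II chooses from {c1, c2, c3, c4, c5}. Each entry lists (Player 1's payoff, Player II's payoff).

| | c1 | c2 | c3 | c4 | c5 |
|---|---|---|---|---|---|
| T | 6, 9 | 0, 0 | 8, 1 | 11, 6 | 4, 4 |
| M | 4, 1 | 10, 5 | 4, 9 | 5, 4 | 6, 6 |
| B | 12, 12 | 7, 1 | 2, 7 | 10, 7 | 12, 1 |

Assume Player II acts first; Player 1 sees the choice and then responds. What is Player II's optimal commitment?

c1

Work backward from Player 1's decision.
- c1 → Player 1 plays B (best of 6, 4, 12); Player II gets 12.
- c2 → Player 1 plays M (best of 0, 10, 7); Player II gets 5.
- c3 → Player 1 plays T (best of 8, 4, 2); Player II gets 1.
- c4 → Player 1 plays T (best of 11, 5, 10); Player II gets 6.
- c5 → Player 1 plays B (best of 4, 6, 12); Player II gets 1.
Maximizing over 12, 5, 1, 6, 1, Player II chooses c1. Subgame-perfect outcome: (B, c1) with payoffs (12, 12).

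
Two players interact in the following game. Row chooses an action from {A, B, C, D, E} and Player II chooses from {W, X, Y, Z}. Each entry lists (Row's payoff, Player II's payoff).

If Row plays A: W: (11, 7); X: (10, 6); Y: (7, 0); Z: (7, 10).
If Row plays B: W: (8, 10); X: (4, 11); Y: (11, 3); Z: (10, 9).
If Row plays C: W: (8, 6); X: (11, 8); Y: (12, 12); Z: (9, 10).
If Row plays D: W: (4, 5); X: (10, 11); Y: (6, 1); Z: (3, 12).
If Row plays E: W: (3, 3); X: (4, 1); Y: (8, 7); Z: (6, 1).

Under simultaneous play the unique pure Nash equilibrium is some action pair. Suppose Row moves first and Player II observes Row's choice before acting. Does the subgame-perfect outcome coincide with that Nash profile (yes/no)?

Player II best-responds to each possible Row move:
- A → Player II plays Z (best of 7, 6, 0, 10); Row gets 7.
- B → Player II plays X (best of 10, 11, 3, 9); Row gets 4.
- C → Player II plays Y (best of 6, 8, 12, 10); Row gets 12.
- D → Player II plays Z (best of 5, 11, 1, 12); Row gets 3.
- E → Player II plays Y (best of 3, 1, 7, 1); Row gets 8.
Maximizing over 7, 4, 12, 3, 8, Row chooses C. Subgame-perfect outcome: (C, Y) with payoffs (12, 12).
Now find the simultaneous Nash equilibrium.
Row's best replies: W→A; X→C; Y→C; Z→B.
Player II's best replies: A→Z; B→X; C→Y; D→Z; E→Y.
The unique mutual best reply is (C, Y), giving (12, 12).
Sequential outcome (C, Y) coincides with the Nash profile (C, Y).

yes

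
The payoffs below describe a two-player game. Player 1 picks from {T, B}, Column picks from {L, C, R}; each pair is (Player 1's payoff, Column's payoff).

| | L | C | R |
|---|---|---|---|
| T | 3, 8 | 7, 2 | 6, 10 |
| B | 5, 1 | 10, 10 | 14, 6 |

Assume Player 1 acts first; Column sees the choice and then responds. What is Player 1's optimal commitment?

Solve by backward induction (Player 1 leads).
- T: Column compares 8, 2, 10 and picks R; Player 1 would get 6.
- B: Column compares 1, 10, 6 and picks C; Player 1 would get 10.
Player 1's induced payoffs are 6, 10, so Player 1 commits to B. Subgame-perfect outcome: (B, C) with payoffs (10, 10).

B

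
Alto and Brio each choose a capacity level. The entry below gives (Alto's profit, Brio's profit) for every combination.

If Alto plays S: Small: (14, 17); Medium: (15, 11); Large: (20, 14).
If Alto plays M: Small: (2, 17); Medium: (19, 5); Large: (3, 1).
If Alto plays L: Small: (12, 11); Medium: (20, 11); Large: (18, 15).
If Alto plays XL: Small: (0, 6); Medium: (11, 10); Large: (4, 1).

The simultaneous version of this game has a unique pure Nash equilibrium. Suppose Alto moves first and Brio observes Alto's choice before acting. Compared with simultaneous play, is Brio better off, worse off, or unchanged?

Brio best-responds to each possible Alto move:
- S → Brio plays Small (best of 17, 11, 14); Alto gets 14.
- M → Brio plays Small (best of 17, 5, 1); Alto gets 2.
- L → Brio plays Large (best of 11, 11, 15); Alto gets 18.
- XL → Brio plays Medium (best of 6, 10, 1); Alto gets 11.
Alto's induced payoffs are 14, 2, 18, 11, so Alto commits to L. Subgame-perfect outcome: (L, Large) with payoffs (18, 15).
Now find the simultaneous Nash equilibrium.
Alto's best replies: Small→S; Medium→L; Large→S.
Brio's best replies: S→Small; M→Small; L→Large; XL→Medium.
The unique mutual best reply is (S, Small), giving (14, 17).
Brio earns 15 sequentially versus 17 at the Nash outcome: worse off.

worse off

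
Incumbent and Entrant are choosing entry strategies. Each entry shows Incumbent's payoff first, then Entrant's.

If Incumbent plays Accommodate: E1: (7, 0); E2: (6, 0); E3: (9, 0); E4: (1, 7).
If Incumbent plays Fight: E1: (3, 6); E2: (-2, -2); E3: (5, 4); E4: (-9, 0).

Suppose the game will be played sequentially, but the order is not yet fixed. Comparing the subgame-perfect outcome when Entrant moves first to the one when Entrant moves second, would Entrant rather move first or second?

first

If Incumbent leads: Entrant's best replies are Accommodate→E4, Fight→E1; Incumbent's induced payoffs 1, 3; outcome (Fight, E1), payoffs (3, 6).
If Entrant leads: Incumbent's best replies are E1→Accommodate, E2→Accommodate, E3→Accommodate, E4→Accommodate; Entrant's induced payoffs 0, 0, 0, 7; outcome (Accommodate, E4), payoffs (1, 7).
Entrant gets 7 moving first and 6 moving second, so Entrant prefers to move first.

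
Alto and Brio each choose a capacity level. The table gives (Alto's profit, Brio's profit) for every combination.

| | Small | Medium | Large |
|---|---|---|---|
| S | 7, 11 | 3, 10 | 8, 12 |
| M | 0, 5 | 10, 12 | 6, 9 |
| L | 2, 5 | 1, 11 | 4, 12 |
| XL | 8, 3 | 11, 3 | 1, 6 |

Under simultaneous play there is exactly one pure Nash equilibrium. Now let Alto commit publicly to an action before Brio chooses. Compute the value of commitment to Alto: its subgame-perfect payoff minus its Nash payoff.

2

Work backward from Brio's decision.
- S: Brio compares 11, 10, 12 and picks Large; Alto would get 8.
- M: Brio compares 5, 12, 9 and picks Medium; Alto would get 10.
- L: Brio compares 5, 11, 12 and picks Large; Alto would get 4.
- XL: Brio compares 3, 3, 6 and picks Large; Alto would get 1.
Among 8, 10, 4, 1, the best is 10 at M. Subgame-perfect outcome: (M, Medium) with payoffs (10, 12).
Under simultaneous play:
Alto's best replies: Small→XL; Medium→XL; Large→S.
Brio's best replies: S→Large; M→Medium; L→Large; XL→Large.
The unique mutual best reply is (S, Large), giving (8, 12).
Alto's commitment gain: 10 − 8 = 2.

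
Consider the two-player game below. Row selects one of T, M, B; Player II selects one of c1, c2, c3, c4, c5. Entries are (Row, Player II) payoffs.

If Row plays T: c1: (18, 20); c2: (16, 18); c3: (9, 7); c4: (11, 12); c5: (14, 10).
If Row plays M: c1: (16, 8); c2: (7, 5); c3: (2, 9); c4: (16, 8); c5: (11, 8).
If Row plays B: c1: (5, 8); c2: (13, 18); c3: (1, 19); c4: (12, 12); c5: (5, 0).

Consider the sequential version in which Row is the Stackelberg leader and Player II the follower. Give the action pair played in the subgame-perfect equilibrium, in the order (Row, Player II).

Player II best-responds to each possible Row move:
- T: Player II compares 20, 18, 7, 12, 10 and picks c1; Row would get 18.
- M: Player II compares 8, 5, 9, 8, 8 and picks c3; Row would get 2.
- B: Player II compares 8, 18, 19, 12, 0 and picks c3; Row would get 1.
Row's induced payoffs are 18, 2, 1, so Row commits to T. Subgame-perfect outcome: (T, c1) with payoffs (18, 20).

(T, c1)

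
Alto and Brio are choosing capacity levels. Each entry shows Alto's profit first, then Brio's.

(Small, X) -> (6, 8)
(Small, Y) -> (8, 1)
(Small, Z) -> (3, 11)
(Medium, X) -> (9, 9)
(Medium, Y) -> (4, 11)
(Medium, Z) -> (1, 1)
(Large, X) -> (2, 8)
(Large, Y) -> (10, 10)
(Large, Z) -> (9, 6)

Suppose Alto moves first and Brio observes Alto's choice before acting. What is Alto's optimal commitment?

Brio best-responds to each possible Alto move:
- Small: BR = Z, leader payoff 3.
- Medium: BR = Y, leader payoff 4.
- Large: BR = Y, leader payoff 10.
Among 3, 4, 10, the best is 10 at Large. Subgame-perfect outcome: (Large, Y) with payoffs (10, 10).

Large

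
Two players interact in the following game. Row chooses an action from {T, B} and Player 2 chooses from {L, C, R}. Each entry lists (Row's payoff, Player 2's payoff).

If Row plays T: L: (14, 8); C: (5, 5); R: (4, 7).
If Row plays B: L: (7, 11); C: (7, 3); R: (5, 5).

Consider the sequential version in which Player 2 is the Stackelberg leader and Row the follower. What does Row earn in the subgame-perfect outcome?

14

Work backward from Row's decision.
- L: Row compares 14, 7 and picks T; Player 2 would get 8.
- C: Row compares 5, 7 and picks B; Player 2 would get 3.
- R: Row compares 4, 5 and picks B; Player 2 would get 5.
Maximizing over 8, 3, 5, Player 2 chooses L. Subgame-perfect outcome: (T, L) with payoffs (14, 8).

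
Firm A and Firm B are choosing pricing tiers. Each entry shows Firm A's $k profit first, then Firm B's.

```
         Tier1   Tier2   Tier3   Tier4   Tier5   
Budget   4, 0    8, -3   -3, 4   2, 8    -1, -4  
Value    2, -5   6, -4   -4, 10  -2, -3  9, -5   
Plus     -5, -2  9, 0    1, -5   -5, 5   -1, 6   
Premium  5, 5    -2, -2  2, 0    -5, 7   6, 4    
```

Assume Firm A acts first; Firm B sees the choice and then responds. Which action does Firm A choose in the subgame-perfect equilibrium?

Budget

Backward induction with Firm A moving first.
- Budget: Firm B compares 0, -3, 4, 8, -4 and picks Tier4; Firm A would get 2.
- Value: Firm B compares -5, -4, 10, -3, -5 and picks Tier3; Firm A would get -4.
- Plus: Firm B compares -2, 0, -5, 5, 6 and picks Tier5; Firm A would get -1.
- Premium: Firm B compares 5, -2, 0, 7, 4 and picks Tier4; Firm A would get -5.
Firm A's induced payoffs are 2, -4, -1, -5, so Firm A commits to Budget. Subgame-perfect outcome: (Budget, Tier4) with payoffs (2, 8).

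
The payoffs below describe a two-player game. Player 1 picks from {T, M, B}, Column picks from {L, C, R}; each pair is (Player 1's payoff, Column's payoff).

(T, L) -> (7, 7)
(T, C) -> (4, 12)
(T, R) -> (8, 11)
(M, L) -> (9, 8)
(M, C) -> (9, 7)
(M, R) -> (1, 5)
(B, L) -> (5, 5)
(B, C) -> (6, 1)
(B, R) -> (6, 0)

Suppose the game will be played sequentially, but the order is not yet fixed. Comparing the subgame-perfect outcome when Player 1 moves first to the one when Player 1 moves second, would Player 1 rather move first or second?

first

If Player 1 leads: Column's best replies are T→C, M→L, B→L; Player 1's induced payoffs 4, 9, 5; outcome (M, L), payoffs (9, 8).
If Column leads: Player 1's best replies are L→M, C→M, R→T; Column's induced payoffs 8, 7, 11; outcome (T, R), payoffs (8, 11).
Player 1 gets 9 moving first and 8 moving second, so Player 1 prefers to move first.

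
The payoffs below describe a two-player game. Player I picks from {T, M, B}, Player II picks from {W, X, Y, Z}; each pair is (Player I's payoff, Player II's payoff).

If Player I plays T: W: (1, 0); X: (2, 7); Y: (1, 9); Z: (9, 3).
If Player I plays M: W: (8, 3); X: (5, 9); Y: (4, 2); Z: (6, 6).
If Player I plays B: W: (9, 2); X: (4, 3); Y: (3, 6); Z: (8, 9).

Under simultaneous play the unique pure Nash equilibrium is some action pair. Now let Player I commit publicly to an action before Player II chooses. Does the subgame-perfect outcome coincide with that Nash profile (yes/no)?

no

Player II best-responds to each possible Player I move:
- T: Player II compares 0, 7, 9, 3 and picks Y; Player I would get 1.
- M: Player II compares 3, 9, 2, 6 and picks X; Player I would get 5.
- B: Player II compares 2, 3, 6, 9 and picks Z; Player I would get 8.
Among 1, 5, 8, the best is 8 at B. Subgame-perfect outcome: (B, Z) with payoffs (8, 9).
Now find the simultaneous Nash equilibrium.
Player I's best replies: W→B; X→M; Y→M; Z→T.
Player II's best replies: T→Y; M→X; B→Z.
The unique mutual best reply is (M, X), giving (5, 9).
Sequential outcome (B, Z) differs from the Nash profile (M, X).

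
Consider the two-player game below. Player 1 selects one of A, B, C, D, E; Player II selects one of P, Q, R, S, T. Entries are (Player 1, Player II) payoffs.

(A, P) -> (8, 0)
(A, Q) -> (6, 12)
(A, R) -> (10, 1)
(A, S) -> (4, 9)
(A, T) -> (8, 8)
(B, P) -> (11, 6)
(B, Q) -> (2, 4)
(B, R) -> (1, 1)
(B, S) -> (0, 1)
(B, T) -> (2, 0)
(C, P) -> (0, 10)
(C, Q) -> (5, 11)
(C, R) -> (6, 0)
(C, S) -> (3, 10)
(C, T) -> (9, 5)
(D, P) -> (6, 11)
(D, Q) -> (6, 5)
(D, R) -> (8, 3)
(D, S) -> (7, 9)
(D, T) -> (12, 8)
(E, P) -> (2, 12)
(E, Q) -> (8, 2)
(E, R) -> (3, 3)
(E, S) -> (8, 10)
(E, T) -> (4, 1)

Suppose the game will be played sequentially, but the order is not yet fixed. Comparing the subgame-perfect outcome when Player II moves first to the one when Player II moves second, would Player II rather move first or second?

first

If Player 1 leads: Player II's best replies are A→Q, B→P, C→Q, D→P, E→P; Player 1's induced payoffs 6, 11, 5, 6, 2; outcome (B, P), payoffs (11, 6).
If Player II leads: Player 1's best replies are P→B, Q→E, R→A, S→E, T→D; Player II's induced payoffs 6, 2, 1, 10, 8; outcome (E, S), payoffs (8, 10).
Player II gets 10 moving first and 6 moving second, so Player II prefers to move first.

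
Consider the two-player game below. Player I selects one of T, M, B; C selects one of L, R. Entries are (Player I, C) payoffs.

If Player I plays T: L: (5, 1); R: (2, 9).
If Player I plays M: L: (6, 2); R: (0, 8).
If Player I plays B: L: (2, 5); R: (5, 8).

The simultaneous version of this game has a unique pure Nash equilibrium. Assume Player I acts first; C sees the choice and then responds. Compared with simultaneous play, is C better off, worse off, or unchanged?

unchanged

Solve by backward induction (Player I leads).
- T → C plays R (best of 1, 9); Player I gets 2.
- M → C plays R (best of 2, 8); Player I gets 0.
- B → C plays R (best of 5, 8); Player I gets 5.
Among 2, 0, 5, the best is 5 at B. Subgame-perfect outcome: (B, R) with payoffs (5, 8).
Under simultaneous play:
Player I's best replies: L→M; R→B.
C's best replies: T→R; M→R; B→R.
Only (B, R) has each player best-responding; Nash payoffs (5, 8).
C earns 8 sequentially versus 8 at the Nash outcome: unchanged.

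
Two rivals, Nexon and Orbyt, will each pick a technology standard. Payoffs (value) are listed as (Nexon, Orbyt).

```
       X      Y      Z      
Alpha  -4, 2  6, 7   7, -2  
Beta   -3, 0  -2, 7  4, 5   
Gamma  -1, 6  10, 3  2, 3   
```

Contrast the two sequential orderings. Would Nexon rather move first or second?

If Nexon leads: Orbyt's best replies are Alpha→Y, Beta→Y, Gamma→X; Nexon's induced payoffs 6, -2, -1; outcome (Alpha, Y), payoffs (6, 7).
If Orbyt leads: Nexon's best replies are X→Gamma, Y→Gamma, Z→Alpha; Orbyt's induced payoffs 6, 3, -2; outcome (Gamma, X), payoffs (-1, 6).
Nexon gets 6 moving first and -1 moving second, so Nexon prefers to move first.

first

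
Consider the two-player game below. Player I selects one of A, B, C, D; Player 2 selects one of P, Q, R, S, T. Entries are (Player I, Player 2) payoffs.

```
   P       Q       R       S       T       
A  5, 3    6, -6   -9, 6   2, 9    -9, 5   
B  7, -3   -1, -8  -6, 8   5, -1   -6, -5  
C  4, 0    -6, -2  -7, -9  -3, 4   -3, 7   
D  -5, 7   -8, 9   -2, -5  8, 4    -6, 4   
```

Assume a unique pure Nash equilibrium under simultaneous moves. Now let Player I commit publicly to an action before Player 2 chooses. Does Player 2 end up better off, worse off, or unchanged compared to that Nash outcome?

better off

Solve by backward induction (Player I leads).
- A → Player 2 plays S (best of 3, -6, 6, 9, 5); Player I gets 2.
- B → Player 2 plays R (best of -3, -8, 8, -1, -5); Player I gets -6.
- C → Player 2 plays T (best of 0, -2, -9, 4, 7); Player I gets -3.
- D → Player 2 plays Q (best of 7, 9, -5, 4, 4); Player I gets -8.
Among 2, -6, -3, -8, the best is 2 at A. Subgame-perfect outcome: (A, S) with payoffs (2, 9).
For the simultaneous game, intersect best replies.
Player I's best replies: P→B; Q→A; R→D; S→D; T→C.
Player 2's best replies: A→S; B→R; C→T; D→Q.
Only (C, T) has each player best-responding; Nash payoffs (-3, 7).
Player 2 earns 9 sequentially versus 7 at the Nash outcome: better off.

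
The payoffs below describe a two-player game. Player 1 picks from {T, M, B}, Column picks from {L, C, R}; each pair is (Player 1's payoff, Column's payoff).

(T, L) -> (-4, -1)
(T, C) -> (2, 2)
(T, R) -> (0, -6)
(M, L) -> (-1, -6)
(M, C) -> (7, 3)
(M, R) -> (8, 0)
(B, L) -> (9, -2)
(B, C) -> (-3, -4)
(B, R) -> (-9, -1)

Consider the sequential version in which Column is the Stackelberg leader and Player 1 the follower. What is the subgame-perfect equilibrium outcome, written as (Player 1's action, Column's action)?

(M, C)

Backward induction with Column moving first.
- L: Player 1 compares -4, -1, 9 and picks B; Column would get -2.
- C: Player 1 compares 2, 7, -3 and picks M; Column would get 3.
- R: Player 1 compares 0, 8, -9 and picks M; Column would get 0.
Column's induced payoffs are -2, 3, 0, so Column commits to C. Subgame-perfect outcome: (M, C) with payoffs (7, 3).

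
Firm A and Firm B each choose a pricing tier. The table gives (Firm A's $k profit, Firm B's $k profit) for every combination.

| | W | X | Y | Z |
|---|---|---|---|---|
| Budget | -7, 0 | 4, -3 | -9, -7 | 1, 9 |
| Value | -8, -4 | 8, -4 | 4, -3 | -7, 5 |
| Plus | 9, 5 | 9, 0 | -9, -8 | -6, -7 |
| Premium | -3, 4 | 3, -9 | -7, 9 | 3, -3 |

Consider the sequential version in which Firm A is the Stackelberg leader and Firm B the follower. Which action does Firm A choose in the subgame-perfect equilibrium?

Plus

Backward induction with Firm A moving first.
- Budget → Firm B plays Z (best of 0, -3, -7, 9); Firm A gets 1.
- Value → Firm B plays Z (best of -4, -4, -3, 5); Firm A gets -7.
- Plus → Firm B plays W (best of 5, 0, -8, -7); Firm A gets 9.
- Premium → Firm B plays Y (best of 4, -9, 9, -3); Firm A gets -7.
Maximizing over 1, -7, 9, -7, Firm A chooses Plus. Subgame-perfect outcome: (Plus, W) with payoffs (9, 5).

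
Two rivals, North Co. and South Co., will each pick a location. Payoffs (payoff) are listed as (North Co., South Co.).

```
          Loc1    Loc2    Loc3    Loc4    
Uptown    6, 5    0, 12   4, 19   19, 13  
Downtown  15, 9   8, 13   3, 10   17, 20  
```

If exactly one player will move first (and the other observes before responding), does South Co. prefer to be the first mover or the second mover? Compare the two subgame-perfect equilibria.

If North Co. leads: South Co.'s best replies are Uptown→Loc3, Downtown→Loc4; North Co.'s induced payoffs 4, 17; outcome (Downtown, Loc4), payoffs (17, 20).
If South Co. leads: North Co.'s best replies are Loc1→Downtown, Loc2→Downtown, Loc3→Uptown, Loc4→Uptown; South Co.'s induced payoffs 9, 13, 19, 13; outcome (Uptown, Loc3), payoffs (4, 19).
South Co. gets 19 moving first and 20 moving second, so South Co. prefers to move second.

second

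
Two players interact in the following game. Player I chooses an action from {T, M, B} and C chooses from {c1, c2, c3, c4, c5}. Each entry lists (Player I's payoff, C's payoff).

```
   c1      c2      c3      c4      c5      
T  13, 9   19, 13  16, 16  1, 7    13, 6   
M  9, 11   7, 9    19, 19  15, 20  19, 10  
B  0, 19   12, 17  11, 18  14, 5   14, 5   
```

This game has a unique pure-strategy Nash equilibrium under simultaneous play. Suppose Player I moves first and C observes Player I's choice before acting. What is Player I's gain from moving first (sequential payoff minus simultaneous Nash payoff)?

Work backward from C's decision.
- T: C compares 9, 13, 16, 7, 6 and picks c3; Player I would get 16.
- M: C compares 11, 9, 19, 20, 10 and picks c4; Player I would get 15.
- B: C compares 19, 17, 18, 5, 5 and picks c1; Player I would get 0.
Maximizing over 16, 15, 0, Player I chooses T. Subgame-perfect outcome: (T, c3) with payoffs (16, 16).
Under simultaneous play:
Player I's best replies: c1→T; c2→T; c3→M; c4→M; c5→M.
C's best replies: T→c3; M→c4; B→c1.
Only (M, c4) has each player best-responding; Nash payoffs (15, 20).
Player I's commitment gain: 16 − 15 = 1.

1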